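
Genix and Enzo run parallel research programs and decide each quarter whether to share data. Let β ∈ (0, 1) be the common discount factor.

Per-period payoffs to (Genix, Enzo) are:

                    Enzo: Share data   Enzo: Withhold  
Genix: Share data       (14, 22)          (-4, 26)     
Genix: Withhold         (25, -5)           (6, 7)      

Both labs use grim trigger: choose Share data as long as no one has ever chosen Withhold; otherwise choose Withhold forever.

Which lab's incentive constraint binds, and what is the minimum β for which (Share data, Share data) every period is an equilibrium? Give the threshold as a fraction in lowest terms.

For Genix: deviation gain 25−14 = 11, per-period punishment loss 14−6 = 8. IC gives β ≥ 11/19.
For Enzo: gain 4, loss 15 per period, so β ≥ 4/19.
The tighter constraint is Genix's, so cooperation needs β ≥ 11/19.

Genix; β ≥ 11/19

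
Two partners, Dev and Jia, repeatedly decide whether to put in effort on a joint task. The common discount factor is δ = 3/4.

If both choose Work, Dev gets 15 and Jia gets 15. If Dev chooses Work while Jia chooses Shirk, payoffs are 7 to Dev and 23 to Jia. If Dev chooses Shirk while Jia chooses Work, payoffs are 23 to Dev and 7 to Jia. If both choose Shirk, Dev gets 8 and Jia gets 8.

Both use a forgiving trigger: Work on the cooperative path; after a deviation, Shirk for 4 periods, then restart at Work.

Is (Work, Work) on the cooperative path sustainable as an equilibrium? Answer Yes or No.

Comparing payoff streams over the 5 periods until play realigns: cooperate → 15(1+δ+…+δ^4); deviate → 23 + 8(δ+…+δ^4).
Cooperation is sustained iff (15−8)(δ+…+δ^4) ≥ 23−15.
δ+…+δ^4 = 3/4·(1−(3/4)^4)/(1−3/4) = 2.0508, and (23−15)/(15−8) = 1.1429.
2.0508 ≥ 1.1429, so cooperation is sustainable.

Yes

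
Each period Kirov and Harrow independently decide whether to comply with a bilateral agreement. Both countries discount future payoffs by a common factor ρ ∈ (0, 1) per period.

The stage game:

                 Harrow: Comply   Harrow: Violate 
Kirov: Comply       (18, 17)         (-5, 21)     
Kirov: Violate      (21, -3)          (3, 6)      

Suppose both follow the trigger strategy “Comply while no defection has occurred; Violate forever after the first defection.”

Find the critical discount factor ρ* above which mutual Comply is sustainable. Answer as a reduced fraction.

4/15

For Kirov: deviation gain 21−18 = 3, per-period punishment loss 18−3 = 15. IC gives ρ ≥ 3/18 = 1/6.
For Harrow: gain 4, loss 11 per period, so ρ ≥ 4/15.
The tighter constraint is Harrow's, so cooperation needs ρ ≥ 4/15.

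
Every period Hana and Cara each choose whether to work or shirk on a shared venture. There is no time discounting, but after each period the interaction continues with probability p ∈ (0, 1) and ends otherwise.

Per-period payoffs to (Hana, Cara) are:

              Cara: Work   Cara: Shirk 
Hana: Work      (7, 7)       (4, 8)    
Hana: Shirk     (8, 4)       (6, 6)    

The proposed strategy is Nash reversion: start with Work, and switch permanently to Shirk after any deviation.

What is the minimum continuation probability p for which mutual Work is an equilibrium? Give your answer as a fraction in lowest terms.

With no time discounting, the continuation probability p plays the role of the discount factor.
Grim-trigger IC: 7/(1−p) ≥ 8 + 6p/(1−p) ⇒ p ≥ (8−7)/(8−6) = 1/2.

1/2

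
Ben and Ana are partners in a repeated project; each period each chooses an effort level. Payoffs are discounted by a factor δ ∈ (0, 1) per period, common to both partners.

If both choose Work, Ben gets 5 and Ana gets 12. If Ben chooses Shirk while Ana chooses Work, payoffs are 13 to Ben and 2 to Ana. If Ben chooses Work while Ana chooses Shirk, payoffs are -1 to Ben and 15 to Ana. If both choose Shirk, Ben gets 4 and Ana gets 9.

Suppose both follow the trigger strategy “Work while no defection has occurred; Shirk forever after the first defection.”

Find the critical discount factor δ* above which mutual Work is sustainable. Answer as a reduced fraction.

Ben's threshold: (13−5)/(13−4) = 8/9.
Ana's threshold: (15−12)/(15−9) = 1/2.
8/9 > 1/2, so Ben binds and δ* = 8/9.

8/9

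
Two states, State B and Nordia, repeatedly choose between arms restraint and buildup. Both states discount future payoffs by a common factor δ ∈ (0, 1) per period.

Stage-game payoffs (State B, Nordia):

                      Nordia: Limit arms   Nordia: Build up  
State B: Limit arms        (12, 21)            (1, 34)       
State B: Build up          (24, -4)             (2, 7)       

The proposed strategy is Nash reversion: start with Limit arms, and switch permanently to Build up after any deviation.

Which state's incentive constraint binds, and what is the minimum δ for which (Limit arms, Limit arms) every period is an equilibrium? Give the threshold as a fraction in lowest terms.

State B; δ ≥ 6/11

For State B: deviation gain 24−12 = 12, per-period punishment loss 12−2 = 10. IC gives δ ≥ 12/22 = 6/11.
For Nordia: gain 13, loss 14 per period, so δ ≥ 13/27.
The tighter constraint is State B's, so cooperation needs δ ≥ 6/11.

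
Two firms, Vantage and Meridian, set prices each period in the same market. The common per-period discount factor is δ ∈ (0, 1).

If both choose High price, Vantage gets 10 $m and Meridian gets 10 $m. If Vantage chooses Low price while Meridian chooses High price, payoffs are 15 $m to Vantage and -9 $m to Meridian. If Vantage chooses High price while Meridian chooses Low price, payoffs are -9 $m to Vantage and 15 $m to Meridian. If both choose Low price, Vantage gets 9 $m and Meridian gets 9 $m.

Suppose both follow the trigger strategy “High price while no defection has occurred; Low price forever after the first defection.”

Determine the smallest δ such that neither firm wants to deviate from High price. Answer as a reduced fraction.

5/6

10/(1−δ) ≥ 15 + 9δ/(1−δ)
10 ≥ 15 − 6δ
δ ≥ 5/6.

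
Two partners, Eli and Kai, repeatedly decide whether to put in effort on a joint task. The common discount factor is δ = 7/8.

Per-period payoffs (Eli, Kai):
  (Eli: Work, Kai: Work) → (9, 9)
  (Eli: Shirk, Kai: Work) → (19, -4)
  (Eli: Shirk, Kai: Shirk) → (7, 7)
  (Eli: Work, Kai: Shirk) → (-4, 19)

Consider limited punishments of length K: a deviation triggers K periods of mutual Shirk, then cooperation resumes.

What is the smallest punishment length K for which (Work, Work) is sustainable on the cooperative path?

10

IC: δ(1−δ^K)/(1−δ) ≥ (19−9)/(9−7) = 5.
With δ = 7/8: need 1 − δ^K ≥ 5·(1−7/8)/(7/8), i.e. δ^K ≤ 0.2857.
Since (7/8)^9 = 0.3007 and (7/8)^10 = 0.2631, the smallest such K is 10.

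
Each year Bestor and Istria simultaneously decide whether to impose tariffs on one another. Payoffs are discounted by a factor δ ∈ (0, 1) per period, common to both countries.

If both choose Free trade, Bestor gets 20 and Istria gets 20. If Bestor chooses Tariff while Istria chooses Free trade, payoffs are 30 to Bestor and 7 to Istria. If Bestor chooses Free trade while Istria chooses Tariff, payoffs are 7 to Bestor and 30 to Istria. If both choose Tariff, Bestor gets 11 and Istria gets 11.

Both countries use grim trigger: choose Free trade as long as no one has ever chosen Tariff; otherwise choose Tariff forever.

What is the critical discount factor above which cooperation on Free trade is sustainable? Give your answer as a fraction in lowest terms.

One-period gain from deviating is 30 − 20 = 10. The loss is 20 − 11 = 9 in every subsequent period, with present value 9·δ/(1−δ).
Deviation is unprofitable when 9·δ/(1−δ) ≥ 10, i.e. δ/(1−δ) ≥ 10/9.
Equivalently δ ≥ 10/(10+9) = 10/19.

10/19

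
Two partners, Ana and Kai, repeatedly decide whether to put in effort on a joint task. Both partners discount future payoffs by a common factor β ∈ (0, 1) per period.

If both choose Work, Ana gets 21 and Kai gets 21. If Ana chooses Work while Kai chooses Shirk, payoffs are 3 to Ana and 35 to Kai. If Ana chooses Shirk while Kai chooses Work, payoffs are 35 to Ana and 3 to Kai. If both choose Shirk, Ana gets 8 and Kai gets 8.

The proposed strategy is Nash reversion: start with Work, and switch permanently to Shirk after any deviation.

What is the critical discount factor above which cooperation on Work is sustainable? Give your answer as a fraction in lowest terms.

Cooperation forever yields 21 each period: 21/(1−β).
Deviating yields 35 once, then 8 forever: 35 + 8β/(1−β).
No profitable deviation requires 21/(1−β) ≥ 35 + 8β/(1−β).
Multiplying by (1−β): 21 ≥ 35(1−β) + 8β = 35 − 27β.
So 27β ≥ 14, i.e. β ≥ 14/27.

14/27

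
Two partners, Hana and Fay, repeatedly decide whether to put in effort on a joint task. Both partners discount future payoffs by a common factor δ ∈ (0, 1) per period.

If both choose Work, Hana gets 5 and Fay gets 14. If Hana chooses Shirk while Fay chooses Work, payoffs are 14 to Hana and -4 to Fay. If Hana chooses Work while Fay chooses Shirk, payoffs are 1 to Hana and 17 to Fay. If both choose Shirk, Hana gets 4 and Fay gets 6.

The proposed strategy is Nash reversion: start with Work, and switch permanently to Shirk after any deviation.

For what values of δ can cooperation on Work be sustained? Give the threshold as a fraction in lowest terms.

9/10

For Hana: deviation gain 14−5 = 9, per-period punishment loss 5−4 = 1. IC gives δ ≥ 9/10.
For Fay: gain 3, loss 8 per period, so δ ≥ 3/11.
The tighter constraint is Hana's, so cooperation needs δ ≥ 9/10.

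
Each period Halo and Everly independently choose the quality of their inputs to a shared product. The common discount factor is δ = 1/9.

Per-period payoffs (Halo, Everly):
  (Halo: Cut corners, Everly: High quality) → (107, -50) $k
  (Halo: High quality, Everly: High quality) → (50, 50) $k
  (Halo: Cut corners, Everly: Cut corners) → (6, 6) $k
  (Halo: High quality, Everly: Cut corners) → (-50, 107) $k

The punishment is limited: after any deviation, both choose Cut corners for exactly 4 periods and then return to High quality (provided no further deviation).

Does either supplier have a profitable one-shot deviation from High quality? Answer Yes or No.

Comparing payoff streams over the 5 periods until play realigns: cooperate → 50(1+δ+…+δ^4); deviate → 107 + 6(δ+…+δ^4).
Cooperation is sustained iff (50−6)(δ+…+δ^4) ≥ 107−50.
δ+…+δ^4 = 1/9·(1−(1/9)^4)/(1−1/9) = 0.1250, and (107−50)/(50−6) = 1.2955.
0.1250 < 1.2955, so cooperation is not sustainable.

Yes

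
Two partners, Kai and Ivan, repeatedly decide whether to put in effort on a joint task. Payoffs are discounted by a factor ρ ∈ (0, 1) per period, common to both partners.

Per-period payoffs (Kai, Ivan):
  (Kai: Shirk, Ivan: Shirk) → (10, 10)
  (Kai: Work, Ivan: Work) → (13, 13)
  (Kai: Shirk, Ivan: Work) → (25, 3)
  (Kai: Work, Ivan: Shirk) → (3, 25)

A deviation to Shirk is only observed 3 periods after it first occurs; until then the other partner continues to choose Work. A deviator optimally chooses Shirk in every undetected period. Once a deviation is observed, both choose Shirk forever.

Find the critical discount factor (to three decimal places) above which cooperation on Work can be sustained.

0.928

A deviator earns 25 for 3 periods, then 10 forever; cooperating earns 13 forever. Multiplying the IC by (1−ρ):
13 ≥ 25(1−ρ^3) + 10ρ^3, so 15·ρ^3 ≥ 12 and ρ^3 ≥ 4/5.
ρ ≥ (4/5)^(1/3) ≈ 0.928.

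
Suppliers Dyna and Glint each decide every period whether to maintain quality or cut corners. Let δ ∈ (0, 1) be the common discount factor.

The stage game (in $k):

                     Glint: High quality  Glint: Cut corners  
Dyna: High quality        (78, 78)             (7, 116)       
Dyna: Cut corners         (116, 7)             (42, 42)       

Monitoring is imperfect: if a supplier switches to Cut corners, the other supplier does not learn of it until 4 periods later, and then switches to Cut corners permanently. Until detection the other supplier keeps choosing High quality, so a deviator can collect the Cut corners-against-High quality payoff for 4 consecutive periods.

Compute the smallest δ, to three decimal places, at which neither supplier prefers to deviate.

A deviator earns 116 for 4 periods, then 42 forever; cooperating earns 78 forever. Multiplying the IC by (1−δ):
78 ≥ 116(1−δ^4) + 42δ^4, so 74·δ^4 ≥ 38 and δ^4 ≥ 19/37.
δ ≥ (19/37)^(1/4) ≈ 0.847.

0.847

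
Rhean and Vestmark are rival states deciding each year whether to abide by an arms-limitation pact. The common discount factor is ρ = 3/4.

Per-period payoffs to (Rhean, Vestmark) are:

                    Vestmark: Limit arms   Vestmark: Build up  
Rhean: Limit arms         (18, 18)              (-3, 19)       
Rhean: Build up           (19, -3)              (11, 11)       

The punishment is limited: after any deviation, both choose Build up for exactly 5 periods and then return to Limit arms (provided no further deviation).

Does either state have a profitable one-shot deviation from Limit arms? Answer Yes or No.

IC: ρ+…+ρ^5 ≥ (19−18)/(18−11) = 1/7.
At ρ = 3/4: partial sum = 2.2881 ≥ 0.1429. Cooperation sustainable.

No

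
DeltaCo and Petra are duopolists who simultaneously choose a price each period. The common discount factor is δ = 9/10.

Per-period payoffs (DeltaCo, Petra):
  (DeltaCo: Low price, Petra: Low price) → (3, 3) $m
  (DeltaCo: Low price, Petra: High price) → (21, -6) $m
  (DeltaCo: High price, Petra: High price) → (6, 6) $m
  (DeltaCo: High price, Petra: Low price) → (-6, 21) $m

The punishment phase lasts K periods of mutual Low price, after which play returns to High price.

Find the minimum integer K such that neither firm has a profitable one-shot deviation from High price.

No profitable deviation requires (6−3)(δ+…+δ^K) ≥ 21−6, i.e. δ+…+δ^K ≥ 5 ≈ 5.0000.
With δ = 9/10, the partial sums are K=1: 0.9000, K=2: 1.7100, …, K=6: 4.2170, K=7: 4.6953, K=8: 5.1258.
K = 8 is the first length at which the sum reaches 5.0000.

8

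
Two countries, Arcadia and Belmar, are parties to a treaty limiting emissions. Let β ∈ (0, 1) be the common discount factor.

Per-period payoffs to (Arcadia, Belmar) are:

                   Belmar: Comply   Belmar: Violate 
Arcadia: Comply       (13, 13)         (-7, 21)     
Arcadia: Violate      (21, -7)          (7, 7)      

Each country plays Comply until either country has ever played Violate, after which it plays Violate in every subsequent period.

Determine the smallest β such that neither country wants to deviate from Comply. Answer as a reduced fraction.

4/7

One-period gain from deviating is 21 − 13 = 8. The loss is 13 − 7 = 6 in every subsequent period, with present value 6·β/(1−β).
Deviation is unprofitable when 6·β/(1−β) ≥ 8, i.e. β/(1−β) ≥ 4/3.
Equivalently β ≥ 8/(8+6) = 4/7.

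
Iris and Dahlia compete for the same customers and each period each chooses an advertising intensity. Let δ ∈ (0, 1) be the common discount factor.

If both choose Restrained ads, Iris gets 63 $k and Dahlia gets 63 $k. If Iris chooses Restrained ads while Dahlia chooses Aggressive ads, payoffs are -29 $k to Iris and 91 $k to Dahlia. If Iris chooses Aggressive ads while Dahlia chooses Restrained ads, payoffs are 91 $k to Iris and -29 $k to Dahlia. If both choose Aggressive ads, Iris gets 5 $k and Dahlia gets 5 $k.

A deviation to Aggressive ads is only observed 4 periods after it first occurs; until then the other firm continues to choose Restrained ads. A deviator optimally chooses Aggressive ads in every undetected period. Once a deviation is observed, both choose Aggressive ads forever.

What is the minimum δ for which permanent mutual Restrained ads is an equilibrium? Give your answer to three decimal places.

A deviator earns 91 for 4 periods, then 5 forever; cooperating earns 63 forever. Multiplying the IC by (1−δ):
63 ≥ 91(1−δ^4) + 5δ^4, so 86·δ^4 ≥ 28 and δ^4 ≥ 14/43.
δ ≥ (14/43)^(1/4) ≈ 0.755.

0.755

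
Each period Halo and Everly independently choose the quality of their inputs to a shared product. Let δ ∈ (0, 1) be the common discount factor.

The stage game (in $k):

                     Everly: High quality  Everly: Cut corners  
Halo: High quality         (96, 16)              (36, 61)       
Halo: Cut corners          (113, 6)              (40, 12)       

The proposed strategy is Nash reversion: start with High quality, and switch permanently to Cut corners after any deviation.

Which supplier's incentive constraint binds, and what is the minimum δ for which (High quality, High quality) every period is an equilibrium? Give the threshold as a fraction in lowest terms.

Halo's threshold: (113−96)/(113−40) = 17/73.
Everly's threshold: (61−16)/(61−12) = 45/49.
17/73 < 45/49, so Everly binds and δ* = 45/49.

Everly; δ ≥ 45/49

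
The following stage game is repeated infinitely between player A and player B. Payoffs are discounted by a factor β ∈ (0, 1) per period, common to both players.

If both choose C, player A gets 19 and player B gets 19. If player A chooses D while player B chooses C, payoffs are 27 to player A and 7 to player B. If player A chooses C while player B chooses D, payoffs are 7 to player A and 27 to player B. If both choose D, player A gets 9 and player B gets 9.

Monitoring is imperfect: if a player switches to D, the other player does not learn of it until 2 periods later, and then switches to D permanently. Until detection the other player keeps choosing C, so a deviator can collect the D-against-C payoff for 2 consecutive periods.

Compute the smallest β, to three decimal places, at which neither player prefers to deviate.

Deviating for the 2 undetected periods gains 27−19 = 8 per period over cooperation, then loses 19−9 = 10 per period forever once punishment starts.
Gain: 8(1 + β + … + β^1); loss: 10·β^2/(1−β).
No profitable deviation ⇔ 8(1−β^2) ≤ 10·β^2, i.e. β^2 ≥ 8/(8+10) = 4/9.
Hence β ≥ (4/9)^(1/2) ≈ 0.667.

0.667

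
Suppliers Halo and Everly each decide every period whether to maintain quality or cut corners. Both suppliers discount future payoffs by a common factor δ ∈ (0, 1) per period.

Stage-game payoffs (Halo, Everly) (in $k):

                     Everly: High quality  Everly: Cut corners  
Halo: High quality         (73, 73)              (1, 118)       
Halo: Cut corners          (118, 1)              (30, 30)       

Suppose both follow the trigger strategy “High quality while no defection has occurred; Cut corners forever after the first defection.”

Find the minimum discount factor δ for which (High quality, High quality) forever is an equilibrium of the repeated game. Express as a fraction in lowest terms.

One-period gain from deviating is 118 − 73 = 45. The loss is 73 − 30 = 43 in every subsequent period, with present value 43·δ/(1−δ).
Deviation is unprofitable when 43·δ/(1−δ) ≥ 45, i.e. δ/(1−δ) ≥ 45/43.
Equivalently δ ≥ 45/(45+43) = 45/88.

45/88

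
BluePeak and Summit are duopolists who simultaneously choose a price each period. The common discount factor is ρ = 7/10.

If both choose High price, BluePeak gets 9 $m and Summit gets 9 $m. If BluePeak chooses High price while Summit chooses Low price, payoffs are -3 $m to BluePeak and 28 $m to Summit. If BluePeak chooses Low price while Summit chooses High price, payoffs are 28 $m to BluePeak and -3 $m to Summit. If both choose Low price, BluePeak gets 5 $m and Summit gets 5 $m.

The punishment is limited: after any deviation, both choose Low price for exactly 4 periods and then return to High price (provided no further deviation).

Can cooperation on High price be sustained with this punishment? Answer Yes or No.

IC: ρ+…+ρ^4 ≥ (28−9)/(9−5) = 19/4.
At ρ = 7/10: partial sum = 1.7731 < 4.7500. Cooperation not sustainable.

No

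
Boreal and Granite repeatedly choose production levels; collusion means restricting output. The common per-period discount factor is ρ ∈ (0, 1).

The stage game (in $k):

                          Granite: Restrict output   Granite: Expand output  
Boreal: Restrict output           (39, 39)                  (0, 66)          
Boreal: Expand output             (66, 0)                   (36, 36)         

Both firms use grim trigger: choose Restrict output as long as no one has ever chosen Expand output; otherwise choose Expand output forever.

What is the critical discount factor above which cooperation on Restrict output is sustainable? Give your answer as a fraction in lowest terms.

Cooperation forever yields 39 each period: 39/(1−ρ).
Deviating yields 66 once, then 36 forever: 66 + 36ρ/(1−ρ).
No profitable deviation requires 39/(1−ρ) ≥ 66 + 36ρ/(1−ρ).
Multiplying by (1−ρ): 39 ≥ 66(1−ρ) + 36ρ = 66 − 30ρ.
So 30ρ ≥ 27, i.e. ρ ≥ 27/30 = 9/10.

9/10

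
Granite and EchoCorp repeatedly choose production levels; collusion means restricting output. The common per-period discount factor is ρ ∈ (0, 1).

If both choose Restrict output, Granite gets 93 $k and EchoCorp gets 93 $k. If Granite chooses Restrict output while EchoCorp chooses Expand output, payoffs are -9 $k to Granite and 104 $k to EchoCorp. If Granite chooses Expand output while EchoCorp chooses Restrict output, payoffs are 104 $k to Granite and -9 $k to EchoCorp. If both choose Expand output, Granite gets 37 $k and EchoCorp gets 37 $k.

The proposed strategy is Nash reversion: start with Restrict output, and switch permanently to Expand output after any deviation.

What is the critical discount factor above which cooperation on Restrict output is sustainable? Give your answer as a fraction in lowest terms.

11/67

93/(1−ρ) ≥ 104 + 37ρ/(1−ρ)
93 ≥ 104 − 67ρ
ρ ≥ 11/67.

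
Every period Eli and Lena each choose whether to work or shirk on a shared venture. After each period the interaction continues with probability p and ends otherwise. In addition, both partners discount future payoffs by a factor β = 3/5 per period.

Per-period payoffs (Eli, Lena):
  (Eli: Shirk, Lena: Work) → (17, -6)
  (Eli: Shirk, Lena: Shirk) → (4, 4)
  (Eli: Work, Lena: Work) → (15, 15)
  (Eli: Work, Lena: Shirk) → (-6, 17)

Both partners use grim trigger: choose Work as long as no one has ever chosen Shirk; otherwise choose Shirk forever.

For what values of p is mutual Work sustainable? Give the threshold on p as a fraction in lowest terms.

Expected continuation weight on next period's payoff is β·p = 3/5·p, which plays the role of the discount factor.
Cooperation requires 3/5·p ≥ (17−15)/(17−4) = 2/13, hence p ≥ 10/39.

10/39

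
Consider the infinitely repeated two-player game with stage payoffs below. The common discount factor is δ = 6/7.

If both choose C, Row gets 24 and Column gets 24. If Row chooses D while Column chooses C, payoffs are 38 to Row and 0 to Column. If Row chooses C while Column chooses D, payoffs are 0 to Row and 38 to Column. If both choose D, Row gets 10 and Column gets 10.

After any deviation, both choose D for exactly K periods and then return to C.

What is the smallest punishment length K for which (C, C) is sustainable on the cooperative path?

No profitable deviation requires (24−10)(δ+…+δ^K) ≥ 38−24, i.e. δ+…+δ^K ≥ 1 ≈ 1.0000.
With δ = 6/7, the partial sums are K=1: 0.8571, K=2: 1.5918.
K = 2 is the first length at which the sum reaches 1.0000.

2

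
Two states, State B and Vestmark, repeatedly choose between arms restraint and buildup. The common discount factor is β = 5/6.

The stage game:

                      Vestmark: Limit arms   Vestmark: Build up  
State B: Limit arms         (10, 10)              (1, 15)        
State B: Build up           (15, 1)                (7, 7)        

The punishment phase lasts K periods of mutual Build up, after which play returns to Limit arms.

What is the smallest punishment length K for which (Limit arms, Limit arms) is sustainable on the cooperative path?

3

IC: β(1−β^K)/(1−β) ≥ (15−10)/(10−7) = 5/3.
With β = 5/6: need 1 − β^K ≥ 5/3·(1−5/6)/(5/6), i.e. β^K ≤ 0.6667.
Since (5/6)^2 = 0.6944 and (5/6)^3 = 0.5787, the smallest such K is 3.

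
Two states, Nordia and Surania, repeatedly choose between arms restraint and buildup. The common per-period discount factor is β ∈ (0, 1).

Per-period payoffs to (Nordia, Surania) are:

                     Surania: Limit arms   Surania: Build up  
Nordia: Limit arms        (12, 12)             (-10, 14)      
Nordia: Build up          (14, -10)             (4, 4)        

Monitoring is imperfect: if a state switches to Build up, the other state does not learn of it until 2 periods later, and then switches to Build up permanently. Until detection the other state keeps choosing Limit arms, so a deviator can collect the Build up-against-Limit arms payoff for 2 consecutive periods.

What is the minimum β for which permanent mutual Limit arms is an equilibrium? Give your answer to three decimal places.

A deviator earns 14 for 2 periods, then 4 forever; cooperating earns 12 forever. Multiplying the IC by (1−β):
12 ≥ 14(1−β^2) + 4β^2, so 10·β^2 ≥ 2 and β^2 ≥ 1/5.
β ≥ (1/5)^(1/2) ≈ 0.447.

0.447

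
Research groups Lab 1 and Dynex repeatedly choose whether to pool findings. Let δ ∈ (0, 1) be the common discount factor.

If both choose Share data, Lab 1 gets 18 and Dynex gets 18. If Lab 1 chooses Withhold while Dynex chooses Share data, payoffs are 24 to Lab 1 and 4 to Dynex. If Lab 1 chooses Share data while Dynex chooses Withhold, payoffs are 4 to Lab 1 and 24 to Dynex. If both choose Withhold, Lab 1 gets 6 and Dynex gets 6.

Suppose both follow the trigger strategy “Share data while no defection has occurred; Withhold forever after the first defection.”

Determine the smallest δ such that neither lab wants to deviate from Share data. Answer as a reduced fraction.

Cooperation forever yields 18 each period: 18/(1−δ).
Deviating yields 24 once, then 6 forever: 24 + 6δ/(1−δ).
No profitable deviation requires 18/(1−δ) ≥ 24 + 6δ/(1−δ).
Multiplying by (1−δ): 18 ≥ 24(1−δ) + 6δ = 24 − 18δ.
So 18δ ≥ 6, i.e. δ ≥ 6/18 = 1/3.

1/3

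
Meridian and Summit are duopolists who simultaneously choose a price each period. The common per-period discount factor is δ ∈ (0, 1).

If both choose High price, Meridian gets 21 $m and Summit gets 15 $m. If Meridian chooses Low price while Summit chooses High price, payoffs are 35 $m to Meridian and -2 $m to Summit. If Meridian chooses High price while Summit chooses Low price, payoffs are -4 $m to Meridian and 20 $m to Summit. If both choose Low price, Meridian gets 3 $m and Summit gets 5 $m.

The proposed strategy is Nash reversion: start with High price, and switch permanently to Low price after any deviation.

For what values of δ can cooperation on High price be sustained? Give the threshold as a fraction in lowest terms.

Meridian's threshold: (35−21)/(35−3) = 7/16.
Summit's threshold: (20−15)/(20−5) = 1/3.
7/16 > 1/3, so Meridian binds and δ* = 7/16.

7/16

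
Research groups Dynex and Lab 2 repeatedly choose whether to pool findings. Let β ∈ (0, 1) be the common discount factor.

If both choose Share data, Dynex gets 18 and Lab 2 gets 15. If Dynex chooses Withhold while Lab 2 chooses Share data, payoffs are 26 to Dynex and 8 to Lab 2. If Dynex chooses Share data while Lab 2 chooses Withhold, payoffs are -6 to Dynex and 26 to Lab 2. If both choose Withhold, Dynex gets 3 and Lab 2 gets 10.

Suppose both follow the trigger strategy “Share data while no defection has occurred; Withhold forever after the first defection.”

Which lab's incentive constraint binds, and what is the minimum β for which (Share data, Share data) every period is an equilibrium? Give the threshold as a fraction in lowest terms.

Dynex: cooperation gives 18 each period; deviation gives 26 once then 3 forever.
  18/(1−β) ≥ 26 + 3β/(1−β) ⇒ β ≥ 8/23.
Lab 2: cooperation gives 15 each period; deviation gives 26 once then 10 forever.
  β ≥ 11/16.
Both must hold, so the binding constraint is Lab 2's: β ≥ 11/16.

Lab 2; β ≥ 11/16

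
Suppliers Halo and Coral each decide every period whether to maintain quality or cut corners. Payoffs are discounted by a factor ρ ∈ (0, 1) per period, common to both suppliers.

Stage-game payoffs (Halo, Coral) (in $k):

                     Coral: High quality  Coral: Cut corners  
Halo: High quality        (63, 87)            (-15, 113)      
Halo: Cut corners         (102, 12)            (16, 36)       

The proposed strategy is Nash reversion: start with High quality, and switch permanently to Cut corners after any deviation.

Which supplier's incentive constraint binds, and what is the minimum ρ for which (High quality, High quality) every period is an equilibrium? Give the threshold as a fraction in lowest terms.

For Halo: deviation gain 102−63 = 39, per-period punishment loss 63−16 = 47. IC gives ρ ≥ 39/86.
For Coral: gain 26, loss 51 per period, so ρ ≥ 26/77.
The tighter constraint is Halo's, so cooperation needs ρ ≥ 39/86.

Halo; ρ ≥ 39/86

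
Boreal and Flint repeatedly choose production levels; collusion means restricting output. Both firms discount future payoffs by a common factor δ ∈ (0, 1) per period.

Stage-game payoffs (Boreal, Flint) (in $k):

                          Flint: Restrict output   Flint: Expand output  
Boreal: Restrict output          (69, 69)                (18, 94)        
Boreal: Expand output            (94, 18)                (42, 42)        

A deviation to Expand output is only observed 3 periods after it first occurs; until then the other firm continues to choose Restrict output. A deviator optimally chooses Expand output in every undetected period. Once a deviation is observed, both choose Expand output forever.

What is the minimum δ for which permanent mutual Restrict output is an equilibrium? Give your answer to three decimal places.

The best deviation is to choose Expand output for all 3 undetected periods, earning 94 each, then 42 forever once detected.
Deviation value: 94(1−δ^3)/(1−δ) + 42δ^3/(1−δ); cooperation value: 69/(1−δ).
IC: 69 ≥ 94(1−δ^3) + 42δ^3 = 94 − 52δ^3.
So δ^3 ≥ 25/52, giving δ ≥ (25/52)^(1/3) ≈ 0.783.

0.783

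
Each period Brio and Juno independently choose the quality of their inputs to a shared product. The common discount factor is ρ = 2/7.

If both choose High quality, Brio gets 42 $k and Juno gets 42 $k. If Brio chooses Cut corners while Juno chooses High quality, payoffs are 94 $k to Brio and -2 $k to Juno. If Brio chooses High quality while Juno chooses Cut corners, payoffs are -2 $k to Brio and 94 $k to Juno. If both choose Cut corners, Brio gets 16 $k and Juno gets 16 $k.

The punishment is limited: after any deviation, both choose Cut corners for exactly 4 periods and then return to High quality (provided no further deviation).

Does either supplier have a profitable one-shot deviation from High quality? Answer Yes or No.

Comparing payoff streams over the 5 periods until play realigns: cooperate → 42(1+ρ+…+ρ^4); deviate → 94 + 16(ρ+…+ρ^4).
Cooperation is sustained iff (42−16)(ρ+…+ρ^4) ≥ 94−42.
ρ+…+ρ^4 = 2/7·(1−(2/7)^4)/(1−2/7) = 0.3973, and (94−42)/(42−16) = 2.0000.
0.3973 < 2.0000, so cooperation is not sustainable.

Yes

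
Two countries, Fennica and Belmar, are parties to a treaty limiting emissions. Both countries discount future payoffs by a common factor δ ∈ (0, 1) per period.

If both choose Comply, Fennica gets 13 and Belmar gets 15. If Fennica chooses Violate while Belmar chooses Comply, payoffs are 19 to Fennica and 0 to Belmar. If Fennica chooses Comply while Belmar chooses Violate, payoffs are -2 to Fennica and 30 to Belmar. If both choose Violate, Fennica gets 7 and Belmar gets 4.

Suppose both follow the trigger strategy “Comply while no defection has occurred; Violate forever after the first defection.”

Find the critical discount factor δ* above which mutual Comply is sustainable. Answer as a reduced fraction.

15/26

Fennica: cooperation gives 13 each period; deviation gives 19 once then 7 forever.
  13/(1−δ) ≥ 19 + 7δ/(1−δ) ⇒ δ ≥ 6/12 = 1/2.
Belmar: cooperation gives 15 each period; deviation gives 30 once then 4 forever.
  δ ≥ 15/26.
Both must hold, so the binding constraint is Belmar's: δ ≥ 15/26.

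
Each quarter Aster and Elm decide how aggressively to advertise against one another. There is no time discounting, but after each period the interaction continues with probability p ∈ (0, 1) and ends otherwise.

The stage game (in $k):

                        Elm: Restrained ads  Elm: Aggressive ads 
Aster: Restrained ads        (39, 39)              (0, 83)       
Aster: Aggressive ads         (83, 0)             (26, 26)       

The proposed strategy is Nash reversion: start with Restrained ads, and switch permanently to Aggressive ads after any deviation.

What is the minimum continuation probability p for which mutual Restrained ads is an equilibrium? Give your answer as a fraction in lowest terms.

Expected cooperation value is 39 + p·39 + p²·39 + … = 39/(1−p); deviation gives 83 + p·26/(1−p).
39 ≥ 83(1−p) + 26p ⇒ 57p ≥ 44 ⇒ p ≥ 44/57.

44/57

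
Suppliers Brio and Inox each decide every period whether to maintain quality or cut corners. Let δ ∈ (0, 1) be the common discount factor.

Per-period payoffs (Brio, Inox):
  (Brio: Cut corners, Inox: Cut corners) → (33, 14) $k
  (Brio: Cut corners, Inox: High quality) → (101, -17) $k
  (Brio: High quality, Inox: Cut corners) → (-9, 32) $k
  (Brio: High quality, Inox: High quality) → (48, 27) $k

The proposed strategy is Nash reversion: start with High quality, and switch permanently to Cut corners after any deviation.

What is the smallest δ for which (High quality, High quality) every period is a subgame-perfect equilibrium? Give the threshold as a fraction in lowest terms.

53/68

Brio: cooperation gives 48 each period; deviation gives 101 once then 33 forever.
  48/(1−δ) ≥ 101 + 33δ/(1−δ) ⇒ δ ≥ 53/68.
Inox: cooperation gives 27 each period; deviation gives 32 once then 14 forever.
  δ ≥ 5/18.
Both must hold, so the binding constraint is Brio's: δ ≥ 53/68.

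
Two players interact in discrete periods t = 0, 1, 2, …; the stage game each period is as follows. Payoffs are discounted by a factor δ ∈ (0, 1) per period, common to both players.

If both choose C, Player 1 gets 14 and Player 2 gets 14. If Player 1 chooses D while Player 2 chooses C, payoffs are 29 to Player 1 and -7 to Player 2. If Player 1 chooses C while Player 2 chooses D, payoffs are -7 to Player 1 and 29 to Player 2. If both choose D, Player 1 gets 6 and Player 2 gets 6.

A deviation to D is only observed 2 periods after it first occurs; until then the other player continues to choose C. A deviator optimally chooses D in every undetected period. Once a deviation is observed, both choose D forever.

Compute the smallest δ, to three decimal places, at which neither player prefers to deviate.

A deviator earns 29 for 2 periods, then 6 forever; cooperating earns 14 forever. Multiplying the IC by (1−δ):
14 ≥ 29(1−δ^2) + 6δ^2, so 23·δ^2 ≥ 15 and δ^2 ≥ 15/23.
δ ≥ (15/23)^(1/2) ≈ 0.808.

0.808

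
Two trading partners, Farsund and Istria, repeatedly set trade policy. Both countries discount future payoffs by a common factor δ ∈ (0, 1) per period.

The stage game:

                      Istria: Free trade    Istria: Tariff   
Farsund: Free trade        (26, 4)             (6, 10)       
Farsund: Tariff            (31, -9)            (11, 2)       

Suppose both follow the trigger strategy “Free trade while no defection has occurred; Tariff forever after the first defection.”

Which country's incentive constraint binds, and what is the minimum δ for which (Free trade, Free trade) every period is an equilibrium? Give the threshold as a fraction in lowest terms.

Istria; δ ≥ 3/4

Farsund: cooperation gives 26 each period; deviation gives 31 once then 11 forever.
  26/(1−δ) ≥ 31 + 11δ/(1−δ) ⇒ δ ≥ 5/20 = 1/4.
Istria: cooperation gives 4 each period; deviation gives 10 once then 2 forever.
  δ ≥ 6/8 = 3/4.
Both must hold, so the binding constraint is Istria's: δ ≥ 3/4.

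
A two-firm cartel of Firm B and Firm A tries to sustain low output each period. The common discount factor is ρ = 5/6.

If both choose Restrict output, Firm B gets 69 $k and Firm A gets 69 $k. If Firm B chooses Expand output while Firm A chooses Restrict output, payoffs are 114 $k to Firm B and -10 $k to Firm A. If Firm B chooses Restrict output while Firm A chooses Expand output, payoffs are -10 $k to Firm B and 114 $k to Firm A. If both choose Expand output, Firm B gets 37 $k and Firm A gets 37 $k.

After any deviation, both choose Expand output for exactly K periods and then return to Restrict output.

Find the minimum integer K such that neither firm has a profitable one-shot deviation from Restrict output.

No profitable deviation requires (69−37)(ρ+…+ρ^K) ≥ 114−69, i.e. ρ+…+ρ^K ≥ 45/32 ≈ 1.4062.
With ρ = 5/6, the partial sums are K=1: 0.8333, K=2: 1.5278.
K = 2 is the first length at which the sum reaches 1.4062.

2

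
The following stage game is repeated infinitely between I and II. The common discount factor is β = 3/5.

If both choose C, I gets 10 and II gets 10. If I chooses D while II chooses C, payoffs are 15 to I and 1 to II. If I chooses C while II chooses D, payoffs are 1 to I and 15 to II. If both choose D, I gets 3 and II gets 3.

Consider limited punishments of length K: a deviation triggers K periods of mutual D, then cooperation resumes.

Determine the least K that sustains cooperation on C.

No profitable deviation requires (10−3)(β+…+β^K) ≥ 15−10, i.e. β+…+β^K ≥ 5/7 ≈ 0.7143.
With β = 3/5, the partial sums are K=1: 0.6000, K=2: 0.9600.
K = 2 is the first length at which the sum reaches 0.7143.

2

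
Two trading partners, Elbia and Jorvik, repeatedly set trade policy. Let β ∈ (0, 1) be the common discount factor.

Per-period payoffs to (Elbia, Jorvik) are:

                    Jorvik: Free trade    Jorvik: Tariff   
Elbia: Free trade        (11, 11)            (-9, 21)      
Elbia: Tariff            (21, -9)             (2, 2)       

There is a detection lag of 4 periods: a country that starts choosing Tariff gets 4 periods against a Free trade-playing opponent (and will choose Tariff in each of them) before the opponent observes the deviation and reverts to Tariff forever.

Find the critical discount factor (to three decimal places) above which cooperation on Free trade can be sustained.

0.852

The best deviation is to choose Tariff for all 4 undetected periods, earning 21 each, then 2 forever once detected.
Deviation value: 21(1−β^4)/(1−β) + 2β^4/(1−β); cooperation value: 11/(1−β).
IC: 11 ≥ 21(1−β^4) + 2β^4 = 21 − 19β^4.
So β^4 ≥ 10/19, giving β ≥ (10/19)^(1/4) ≈ 0.852.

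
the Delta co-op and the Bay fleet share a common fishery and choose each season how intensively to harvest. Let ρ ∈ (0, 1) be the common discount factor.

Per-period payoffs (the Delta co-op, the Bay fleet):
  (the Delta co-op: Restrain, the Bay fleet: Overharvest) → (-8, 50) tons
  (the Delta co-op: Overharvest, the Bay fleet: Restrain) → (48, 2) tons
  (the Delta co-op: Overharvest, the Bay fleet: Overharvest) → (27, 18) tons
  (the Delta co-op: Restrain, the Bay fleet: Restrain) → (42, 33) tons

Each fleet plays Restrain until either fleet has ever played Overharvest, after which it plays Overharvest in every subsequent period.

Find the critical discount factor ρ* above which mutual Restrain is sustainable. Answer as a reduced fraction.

17/32

For the Delta co-op: deviation gain 48−42 = 6, per-period punishment loss 42−27 = 15. IC gives ρ ≥ 6/21 = 2/7.
For the Bay fleet: gain 17, loss 15 per period, so ρ ≥ 17/32.
The tighter constraint is the Bay fleet's, so cooperation needs ρ ≥ 17/32.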